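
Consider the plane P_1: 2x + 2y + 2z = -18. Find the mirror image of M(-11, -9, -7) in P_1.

(1, 3, 5)

λ = (n·M − d)/|n|² = (-54 − (-18))/12 = -3.
Reflection = M − 2λn = (-11, -9, -7) − (-6)·(2, 2, 2) = (1, 3, 5).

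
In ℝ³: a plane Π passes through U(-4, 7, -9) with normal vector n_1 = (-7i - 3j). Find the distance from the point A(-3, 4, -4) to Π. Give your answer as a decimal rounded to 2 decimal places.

Π: n_1·r = n_1·U gives -7x - 3y = 7.
n·A − d = (-7)·(-3) + (-3)·(4) + (0)·(-4) − 7 = 2; |n| = √58.
Distance = |2| / √58 = 2/√58 ≈ 0.26.

0.26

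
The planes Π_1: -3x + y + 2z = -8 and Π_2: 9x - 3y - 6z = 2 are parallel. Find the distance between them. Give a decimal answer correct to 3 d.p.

Rescale Π_2 by 1/(-3): -3x + y + 2z = -2/3. Then distance = |-8 − (-2/3)| / √14 ≈ 1.960.

1.960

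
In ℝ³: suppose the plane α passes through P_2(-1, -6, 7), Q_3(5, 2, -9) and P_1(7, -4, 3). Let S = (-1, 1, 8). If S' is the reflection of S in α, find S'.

(-1, -11, 2)

P_2Q_3 = (6, 8, -16), P_2P_1 = (8, 2, -4); a normal to α is P_2Q_3 × P_2P_1 = (0, -104, -52).
Using P_2: α has equation -104y - 52z = 260.
λ = (n·S − d)/|n|² = (-520 − 260)/13520 = -3/52.
Reflection = S − 2λn = (-1, 1, 8) − (-3/26)·(0, -104, -52) = (-1, -11, 2).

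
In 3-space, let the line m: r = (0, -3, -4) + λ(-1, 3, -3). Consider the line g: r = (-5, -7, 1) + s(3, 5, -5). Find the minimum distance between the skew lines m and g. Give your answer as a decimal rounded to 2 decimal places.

Common perpendicular direction n = (-1, 3, -3) × (3, 5, -5) = (0, -14, -14).
With w = (-5, -7, 1) − (0, -3, -4) = (-5, -4, 5), w · n = -14.
Distance = |w · n| / |n| = |-14| / √392 ≈ 0.71.

0.71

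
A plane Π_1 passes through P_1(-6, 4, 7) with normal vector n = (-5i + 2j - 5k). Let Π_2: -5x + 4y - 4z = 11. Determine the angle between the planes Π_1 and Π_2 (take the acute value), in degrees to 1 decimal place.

17.2

Π_1: n·r = n·P_1 gives -5x + 2y - 5z = 3.
cos θ = |n₁·n₂| / (|n₁||n₂|) = |53| / (√54 · √57).
θ = arccos(0.95530) ≈ 17.2°.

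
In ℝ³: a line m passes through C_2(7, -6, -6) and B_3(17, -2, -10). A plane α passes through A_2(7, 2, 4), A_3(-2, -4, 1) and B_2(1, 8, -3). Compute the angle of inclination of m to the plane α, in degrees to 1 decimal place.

A direction vector for m is B_3 − C_2 = (10, 4, -4).
A_2A_3 = (-9, -6, -3), A_2B_2 = (-6, 6, -7); a normal to α is A_2A_3 × A_2B_2 = (60, -45, -90).
Using A_2: α has equation 60x - 45y - 90z = -30.
sin θ = |n·v| / (|n||v|) = |780| / (√13725 · √132) = 0.57950.
θ ≈ 35.4°.

35.4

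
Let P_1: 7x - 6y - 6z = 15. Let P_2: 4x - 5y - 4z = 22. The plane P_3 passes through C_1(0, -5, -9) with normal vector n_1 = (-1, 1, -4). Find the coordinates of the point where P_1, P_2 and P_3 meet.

(-9, -6, -7)

P_3: n_1·r = n_1·C_1 gives -x + y - 4z = 31.
Solving the 3×3 linear system 7x - 6y - 6z = 15, 4x - 5y - 4z = 22, -x + y - 4z = 31 (e.g. by elimination or Cramer's rule, determinant = 54) gives (-9, -6, -7).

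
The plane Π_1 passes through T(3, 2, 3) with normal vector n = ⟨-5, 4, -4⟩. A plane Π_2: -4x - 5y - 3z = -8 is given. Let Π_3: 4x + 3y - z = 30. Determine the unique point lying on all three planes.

Π_1: n·r = n·T gives -5x + 4y - 4z = -19.
Solving the 3×3 linear system -5x + 4y - 4z = -19, -4x - 5y - 3z = -8, 4x + 3y - z = 30 (e.g. by elimination or Cramer's rule, determinant = -166) gives (7, -1, -5).

(7, -1, -5)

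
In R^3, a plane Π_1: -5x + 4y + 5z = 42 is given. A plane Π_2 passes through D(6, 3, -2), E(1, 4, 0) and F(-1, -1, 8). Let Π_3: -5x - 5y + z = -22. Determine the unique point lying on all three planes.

DE = (-5, 1, 2), DF = (-7, -4, 10); a normal to Π_2 is DE × DF = (18, 36, 27).
Using D: Π_2 has equation 18x + 36y + 27z = 162.
Solving the 3×3 linear system -5x + 4y + 5z = 42, 18x + 36y + 27z = 162, -5x - 5y + z = -22 (e.g. by elimination or Cramer's rule, determinant = -1017) gives (-4, 8, -2).

(-4, 8, -2)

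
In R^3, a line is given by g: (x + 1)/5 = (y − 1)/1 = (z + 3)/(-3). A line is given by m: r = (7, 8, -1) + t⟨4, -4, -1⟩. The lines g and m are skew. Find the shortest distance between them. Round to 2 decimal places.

7.13

g has direction (5, 1, -3) through (-1, 1, -3).
Common perpendicular direction n = (5, 1, -3) × (4, -4, -1) = (-13, -7, -24).
With w = (7, 8, -1) − (-1, 1, -3) = (8, 7, 2), w · n = -201.
Distance = |w · n| / |n| = |-201| / √794 ≈ 7.13.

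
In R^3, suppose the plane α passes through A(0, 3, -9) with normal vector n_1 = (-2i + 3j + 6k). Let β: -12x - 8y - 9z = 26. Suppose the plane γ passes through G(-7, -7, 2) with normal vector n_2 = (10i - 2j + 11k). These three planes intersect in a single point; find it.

α: n_1·r = n_1·A gives -2x + 3y + 6z = -45.
γ: n_2·r = n_2·G gives 10x - 2y + 11z = -34.
Solving the 3×3 linear system -2x + 3y + 6z = -45, -12x - 8y - 9z = 26, 10x - 2y + 11z = -34 (e.g. by elimination or Cramer's rule, determinant = 962) gives (3, -1, -6).

(3, -1, -6)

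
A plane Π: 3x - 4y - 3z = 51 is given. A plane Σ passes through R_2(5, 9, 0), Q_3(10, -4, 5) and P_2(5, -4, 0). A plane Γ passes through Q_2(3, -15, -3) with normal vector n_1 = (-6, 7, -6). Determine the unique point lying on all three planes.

R_2Q_3 = (5, -13, 5), R_2P_2 = (0, -13, 0); a normal to Σ is R_2Q_3 × R_2P_2 = (65, 0, -65).
Using R_2: Σ has equation 65x - 65z = 325.
Γ: n_1·r = n_1·Q_2 gives -6x + 7y - 6z = -105.
Solving the 3×3 linear system 3x - 4y - 3z = 51, 65x - 65z = 325, -6x + 7y - 6z = -105 (e.g. by elimination or Cramer's rule, determinant = -3120) gives (6, -9, 1).

(6, -9, 1)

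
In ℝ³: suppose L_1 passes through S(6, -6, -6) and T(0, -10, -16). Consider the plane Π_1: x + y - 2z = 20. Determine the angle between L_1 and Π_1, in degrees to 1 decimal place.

19.3

A direction vector for L_1 is T − S = (-6, -4, -10).
sin θ = |n·v| / (|n||v|) = |10| / (√6 · √152) = 0.33113.
θ ≈ 19.3°.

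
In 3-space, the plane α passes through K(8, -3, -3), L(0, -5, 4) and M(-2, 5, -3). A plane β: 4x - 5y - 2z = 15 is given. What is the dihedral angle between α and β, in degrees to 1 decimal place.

69.1

KL = (-8, -2, 7), KM = (-10, 8, 0); a normal to α is KL × KM = (-56, -70, -84).
Using K: α has equation -56x - 70y - 84z = 14.
cos θ = |n₁·n₂| / (|n₁||n₂|) = |294| / (√15092 · √45).
θ = arccos(0.35675) ≈ 69.1°.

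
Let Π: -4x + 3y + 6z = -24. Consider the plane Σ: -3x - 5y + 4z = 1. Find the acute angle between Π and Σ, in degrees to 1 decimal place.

cos θ = |n₁·n₂| / (|n₁||n₂|) = |21| / (√61 · √50).
θ = arccos(0.38025) ≈ 67.7°.

67.7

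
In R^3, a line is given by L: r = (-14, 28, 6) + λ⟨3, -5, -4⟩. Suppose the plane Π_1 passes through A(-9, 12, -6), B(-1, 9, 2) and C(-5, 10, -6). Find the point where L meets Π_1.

(-2, 8, -10)

AB = (8, -3, 8), AC = (4, -2, 0); a normal to Π_1 is AB × AC = (16, 32, -4).
Using A: Π_1 has equation 16x + 32y - 4z = 264.
Substitute r = (-14, 28, 6) + t(3, -5, -4) into the plane: 648 + (-96)t = 264, so t = 4.
Intersection: (-14, 28, 6) + 4·(3, -5, -4) = (-2, 8, -10).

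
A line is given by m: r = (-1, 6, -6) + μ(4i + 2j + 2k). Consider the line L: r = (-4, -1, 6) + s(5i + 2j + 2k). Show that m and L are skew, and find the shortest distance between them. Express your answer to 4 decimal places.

13.4350

Common perpendicular direction n = (4, 2, 2) × (5, 2, 2) = (0, 2, -2).
With w = (-4, -1, 6) − (-1, 6, -6) = (-3, -7, 12), w · n = -38.
Since n ≠ 0 the lines are not parallel, and w · n = -38 ≠ 0 so they do not intersect; hence they are skew.
Distance = |w · n| / |n| = |-38| / √8 ≈ 13.4350.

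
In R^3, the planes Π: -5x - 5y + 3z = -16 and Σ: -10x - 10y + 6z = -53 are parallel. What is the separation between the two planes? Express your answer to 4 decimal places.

Rescale Σ by 1/2: -5x - 5y + 3z = -53/2. Then distance = |-16 − (-53/2)| / √59 ≈ 1.3670.

1.3670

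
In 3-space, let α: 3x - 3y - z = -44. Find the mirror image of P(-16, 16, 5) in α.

(2, -2, -1)

λ = (n·P − d)/|n|² = (-101 − (-44))/19 = -3.
Reflection = P − 2λn = (-16, 16, 5) − (-6)·(3, -3, -1) = (2, -2, -1).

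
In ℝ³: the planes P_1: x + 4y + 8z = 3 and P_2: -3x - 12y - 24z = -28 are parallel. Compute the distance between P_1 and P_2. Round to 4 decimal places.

0.7037

Rescale P_2 by 1/(-3): x + 4y + 8z = 28/3. Then distance = |3 − (28/3)| / √81 ≈ 0.7037.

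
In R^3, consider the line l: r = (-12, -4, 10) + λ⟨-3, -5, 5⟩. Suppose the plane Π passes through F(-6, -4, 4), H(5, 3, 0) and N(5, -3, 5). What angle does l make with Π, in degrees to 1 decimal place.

7.6

FH = (11, 7, -4), FN = (11, 1, 1); a normal to Π is FH × FN = (11, -55, -66).
Using F: Π has equation 11x - 55y - 66z = -110.
sin θ = |n·v| / (|n||v|) = |-88| / (√7502 · √59) = 0.13227.
θ ≈ 7.6°.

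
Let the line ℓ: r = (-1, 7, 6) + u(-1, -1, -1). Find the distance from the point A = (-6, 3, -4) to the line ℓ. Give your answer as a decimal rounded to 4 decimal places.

Taking (-1, 7, 6) on ℓ with direction v = (-1, -1, -1): w = A − (-1, 7, 6) = (-5, -4, -10), and w × v = (-6, 5, 1).
Distance = |w × v| / |v| = √62 / √3 ≈ 4.5461.

4.5461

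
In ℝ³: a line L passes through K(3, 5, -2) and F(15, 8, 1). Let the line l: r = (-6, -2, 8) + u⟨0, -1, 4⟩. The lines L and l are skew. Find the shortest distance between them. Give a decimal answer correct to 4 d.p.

A direction vector for L is F − K = (12, 3, 3).
Common perpendicular direction n = (12, 3, 3) × (0, -1, 4) = (15, -48, -12).
With w = (-6, -2, 8) − (3, 5, -2) = (-9, -7, 10), w · n = 81.
Distance = |w · n| / |n| = |81| / √2673 ≈ 1.5667.

1.5667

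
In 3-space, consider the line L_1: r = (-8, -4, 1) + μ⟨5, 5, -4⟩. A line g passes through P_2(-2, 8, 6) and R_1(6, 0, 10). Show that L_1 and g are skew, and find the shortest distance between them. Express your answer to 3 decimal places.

11.397

A direction vector for g is R_1 − P_2 = (8, -8, 4).
Common perpendicular direction n = (5, 5, -4) × (8, -8, 4) = (-12, -52, -80).
With w = (-2, 8, 6) − (-8, -4, 1) = (6, 12, 5), w · n = -1096.
Since n ≠ 0 the lines are not parallel, and w · n = -1096 ≠ 0 so they do not intersect; hence they are skew.
Distance = |w · n| / |n| = |-1096| / √9248 ≈ 11.397.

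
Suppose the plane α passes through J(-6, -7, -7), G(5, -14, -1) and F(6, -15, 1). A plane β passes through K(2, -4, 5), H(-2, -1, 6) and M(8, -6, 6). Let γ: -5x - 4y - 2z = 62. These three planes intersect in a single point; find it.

(-4, -9, -3)

JG = (11, -7, 6), JF = (12, -8, 8); a normal to α is JG × JF = (-8, -16, -4).
Using J: α has equation -8x - 16y - 4z = 188.
KH = (-4, 3, 1), KM = (6, -2, 1); a normal to β is KH × KM = (5, 10, -10).
Using K: β has equation 5x + 10y - 10z = -80.
Solving the 3×3 linear system -8x - 16y - 4z = 188, 5x + 10y - 10z = -80, -5x - 4y - 2z = 62 (e.g. by elimination or Cramer's rule, determinant = -600) gives (-4, -9, -3).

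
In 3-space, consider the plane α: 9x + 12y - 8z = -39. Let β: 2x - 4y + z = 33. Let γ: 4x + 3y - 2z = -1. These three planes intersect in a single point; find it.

Solving the 3×3 linear system 9x + 12y - 8z = -39, 2x - 4y + z = 33, 4x + 3y - 2z = -1 (e.g. by elimination or Cramer's rule, determinant = -35) gives (5, -5, 3).

(5, -5, 3)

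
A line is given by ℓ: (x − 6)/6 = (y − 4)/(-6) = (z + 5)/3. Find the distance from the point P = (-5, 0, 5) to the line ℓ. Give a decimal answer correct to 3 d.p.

ℓ has direction (6, -6, 3) through (6, 4, -5).
Taking (6, 4, -5) on ℓ with direction v = (6, -6, 3): w = P − (6, 4, -5) = (-11, -4, 10), and w × v = (48, 93, 90).
Distance = |w × v| / |v| = √19053 / √81 ≈ 15.337.

15.337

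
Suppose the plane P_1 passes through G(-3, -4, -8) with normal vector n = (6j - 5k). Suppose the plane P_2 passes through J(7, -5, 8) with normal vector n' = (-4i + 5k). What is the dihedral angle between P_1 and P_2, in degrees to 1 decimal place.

P_1: n·r = n·G gives 6y - 5z = 16.
P_2: n'·r = n'·J gives -4x + 5z = 12.
cos θ = |n₁·n₂| / (|n₁||n₂|) = |-25| / (√61 · √41).
θ = arccos(0.49990) ≈ 60.0°.

60.0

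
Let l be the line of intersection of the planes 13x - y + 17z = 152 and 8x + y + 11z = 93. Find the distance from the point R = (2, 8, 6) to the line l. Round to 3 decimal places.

Direction of l: (13, -1, 17) × (8, 1, 11) = (-28, -7, 21).
A point on l: solving the two plane equations with x = 5 gives (5, -2, 5).
Taking (5, -2, 5) on l with direction v = (-28, -7, 21): w = R − (5, -2, 5) = (-3, 10, 1), and w × v = (217, 35, 301).
Distance = |w × v| / |v| = √138915 / √1274 ≈ 10.442.

10.442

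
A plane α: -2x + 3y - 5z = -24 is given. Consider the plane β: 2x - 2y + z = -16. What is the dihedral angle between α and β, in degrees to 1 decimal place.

35.8

cos θ = |n₁·n₂| / (|n₁||n₂|) = |-15| / (√38 · √9).
θ = arccos(0.81111) ≈ 35.8°.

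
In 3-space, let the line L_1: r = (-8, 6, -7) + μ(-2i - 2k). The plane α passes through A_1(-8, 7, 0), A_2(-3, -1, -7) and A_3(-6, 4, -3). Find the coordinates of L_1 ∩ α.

A_1A_2 = (5, -8, -7), A_1A_3 = (2, -3, -3); a normal to α is A_1A_2 × A_1A_3 = (3, 1, 1).
Using A_1: α has equation 3x + y + z = -17.
Substitute r = (-8, 6, -7) + t(-2, 0, -2) into the plane: -25 + (-8)t = -17, so t = -1.
Intersection: (-8, 6, -7) + (-1)·(-2, 0, -2) = (-6, 6, -5).

(-6, 6, -5)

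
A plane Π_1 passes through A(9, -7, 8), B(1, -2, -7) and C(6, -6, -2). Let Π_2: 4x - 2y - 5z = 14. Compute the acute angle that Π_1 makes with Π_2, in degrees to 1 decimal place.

AB = (-8, 5, -15), AC = (-3, 1, -10); a normal to Π_1 is AB × AC = (-35, -35, 7).
Using A: Π_1 has equation -35x - 35y + 7z = -14.
cos θ = |n₁·n₂| / (|n₁||n₂|) = |-105| / (√2499 · √45).
θ = arccos(0.31311) ≈ 71.8°.

71.8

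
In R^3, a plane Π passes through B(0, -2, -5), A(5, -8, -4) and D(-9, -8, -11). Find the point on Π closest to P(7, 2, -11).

BA = (5, -6, 1), BD = (-9, -6, -6); a normal to Π is BA × BD = (42, 21, -84).
Using B: Π has equation 42x + 21y - 84z = 378.
Foot = P − λn with λ = (n·P − d)/|n|² = (1260 − 378)/9261 = 2/21.
Foot = (7, 2, -11) − (2/21)·(42, 21, -84) = (3, 0, -3).

(3, 0, -3)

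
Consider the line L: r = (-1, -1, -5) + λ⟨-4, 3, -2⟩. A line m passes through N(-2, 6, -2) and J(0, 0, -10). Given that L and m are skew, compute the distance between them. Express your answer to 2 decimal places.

A direction vector for m is J − N = (2, -6, -8).
Common perpendicular direction n = (-4, 3, -2) × (2, -6, -8) = (-36, -36, 18).
With w = (-2, 6, -2) − (-1, -1, -5) = (-1, 7, 3), w · n = -162.
Distance = |w · n| / |n| = |-162| / √2916 ≈ 3.00.

3.00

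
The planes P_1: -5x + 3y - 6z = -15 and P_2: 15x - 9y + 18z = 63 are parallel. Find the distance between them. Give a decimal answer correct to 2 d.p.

Rescale P_2 by 1/(-3): -5x + 3y - 6z = -21. Then distance = |-15 − (-21)| / √70 ≈ 0.72.

0.72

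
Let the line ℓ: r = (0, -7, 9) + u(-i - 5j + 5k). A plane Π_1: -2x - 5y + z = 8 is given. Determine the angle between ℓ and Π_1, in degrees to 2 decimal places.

sin θ = |n·v| / (|n||v|) = |32| / (√30 · √51) = 0.81810.
θ ≈ 54.89°.

54.89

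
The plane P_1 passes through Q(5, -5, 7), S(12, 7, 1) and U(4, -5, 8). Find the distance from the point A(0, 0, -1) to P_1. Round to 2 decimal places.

9.47

QS = (7, 12, -6), QU = (-1, 0, 1); a normal to P_1 is QS × QU = (12, -1, 12).
Using Q: P_1 has equation 12x - y + 12z = 149.
n·A − d = (12)·(0) + (-1)·(0) + (12)·(-1) − 149 = -161; |n| = √289.
Distance = |-161| / √289 = 161/√289 ≈ 9.47.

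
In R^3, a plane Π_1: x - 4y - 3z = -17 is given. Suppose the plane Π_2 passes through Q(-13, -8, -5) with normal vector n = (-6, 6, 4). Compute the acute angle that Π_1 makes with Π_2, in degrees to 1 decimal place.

28.6

Π_2: n·r = n·Q gives -6x + 6y + 4z = 10.
cos θ = |n₁·n₂| / (|n₁||n₂|) = |-42| / (√26 · √88).
θ = arccos(0.87805) ≈ 28.6°.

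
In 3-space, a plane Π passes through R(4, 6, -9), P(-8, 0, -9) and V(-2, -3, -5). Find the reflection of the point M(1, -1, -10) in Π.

(-1, 3, -4)

RP = (-12, -6, 0), RV = (-6, -9, 4); a normal to Π is RP × RV = (-24, 48, 72).
Using R: Π has equation -24x + 48y + 72z = -456.
λ = (n·M − d)/|n|² = (-792 − (-456))/8064 = -1/24.
Reflection = M − 2λn = (1, -1, -10) − (-1/12)·(-24, 48, 72) = (-1, 3, -4).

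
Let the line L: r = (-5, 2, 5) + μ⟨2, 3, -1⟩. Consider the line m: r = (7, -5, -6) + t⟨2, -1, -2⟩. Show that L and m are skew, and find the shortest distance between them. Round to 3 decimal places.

0.925

Common perpendicular direction n = (2, 3, -1) × (2, -1, -2) = (-7, 2, -8).
With w = (7, -5, -6) − (-5, 2, 5) = (12, -7, -11), w · n = -10.
Since n ≠ 0 the lines are not parallel, and w · n = -10 ≠ 0 so they do not intersect; hence they are skew.
Distance = |w · n| / |n| = |-10| / √117 ≈ 0.925.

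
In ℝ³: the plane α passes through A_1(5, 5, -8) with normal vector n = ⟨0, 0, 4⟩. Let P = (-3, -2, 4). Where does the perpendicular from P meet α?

α: n·r = n·A_1 gives 4z = -32.
Foot = P − λn with λ = (n·P − d)/|n|² = (16 − (-32))/16 = 3.
Foot = (-3, -2, 4) − 3·(0, 0, 4) = (-3, -2, -8).

(-3, -2, -8)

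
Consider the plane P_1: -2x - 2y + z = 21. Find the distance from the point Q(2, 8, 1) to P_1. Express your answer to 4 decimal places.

n·Q − d = (-2)·(2) + (-2)·(8) + (1)·(1) − 21 = -40; |n| = √9.
Distance = |-40| / √9 = 40/√9 ≈ 13.3333.

13.3333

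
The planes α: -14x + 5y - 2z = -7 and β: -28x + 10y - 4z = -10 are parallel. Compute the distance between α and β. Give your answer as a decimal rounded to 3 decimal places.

0.133

Rescale β by 1/2: -14x + 5y - 2z = -5. Then distance = |-7 − (-5)| / √225 ≈ 0.133.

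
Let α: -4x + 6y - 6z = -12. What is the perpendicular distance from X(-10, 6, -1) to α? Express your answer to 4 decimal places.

10.0204

n·X − d = (-4)·(-10) + (6)·(6) + (-6)·(-1) − (-12) = 94; |n| = √88.
Distance = |94| / √88 = 94/√88 ≈ 10.0204.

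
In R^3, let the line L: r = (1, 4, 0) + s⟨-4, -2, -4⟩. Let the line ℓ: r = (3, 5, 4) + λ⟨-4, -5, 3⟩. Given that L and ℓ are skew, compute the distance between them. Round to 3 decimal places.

Common perpendicular direction n = (-4, -2, -4) × (-4, -5, 3) = (-26, 28, 12).
With w = (3, 5, 4) − (1, 4, 0) = (2, 1, 4), w · n = 24.
Distance = |w · n| / |n| = |24| / √1604 ≈ 0.599.

0.599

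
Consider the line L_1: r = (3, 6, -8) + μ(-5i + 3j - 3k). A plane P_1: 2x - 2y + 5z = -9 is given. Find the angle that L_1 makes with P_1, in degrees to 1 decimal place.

55.4

sin θ = |n·v| / (|n||v|) = |-31| / (√33 · √43) = 0.82294.
θ ≈ 55.4°.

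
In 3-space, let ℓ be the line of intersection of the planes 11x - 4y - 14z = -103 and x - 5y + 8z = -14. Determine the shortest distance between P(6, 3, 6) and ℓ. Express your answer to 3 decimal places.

9.339

Direction of ℓ: (11, -4, -14) × (1, -5, 8) = (-102, -102, -51).
A point on ℓ: solving the two plane equations with x = -5 gives (-5, 5, 2).
Taking (-5, 5, 2) on ℓ with direction v = (-102, -102, -51): w = P − (-5, 5, 2) = (11, -2, 4), and w × v = (510, 153, -1326).
Distance = |w × v| / |v| = √2041785 / √23409 ≈ 9.339.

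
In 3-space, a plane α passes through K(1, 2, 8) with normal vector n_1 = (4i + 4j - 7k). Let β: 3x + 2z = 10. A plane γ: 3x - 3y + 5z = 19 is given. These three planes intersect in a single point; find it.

(-2, 5, 8)

α: n_1·r = n_1·K gives 4x + 4y - 7z = -44.
Solving the 3×3 linear system 4x + 4y - 7z = -44, 3x + 2z = 10, 3x - 3y + 5z = 19 (e.g. by elimination or Cramer's rule, determinant = 51) gives (-2, 5, 8).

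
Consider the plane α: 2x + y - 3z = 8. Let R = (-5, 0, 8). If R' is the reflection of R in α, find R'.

(7, 6, -10)

λ = (n·R − d)/|n|² = (-34 − 8)/14 = -3.
Reflection = R − 2λn = (-5, 0, 8) − (-6)·(2, 1, -3) = (7, 6, -10).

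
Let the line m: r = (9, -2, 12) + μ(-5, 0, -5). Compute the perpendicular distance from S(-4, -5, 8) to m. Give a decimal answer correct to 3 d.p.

Taking (9, -2, 12) on m with direction v = (-5, 0, -5): w = S − (9, -2, 12) = (-13, -3, -4), and w × v = (15, -45, -15).
Distance = |w × v| / |v| = √2475 / √50 ≈ 7.036.

7.036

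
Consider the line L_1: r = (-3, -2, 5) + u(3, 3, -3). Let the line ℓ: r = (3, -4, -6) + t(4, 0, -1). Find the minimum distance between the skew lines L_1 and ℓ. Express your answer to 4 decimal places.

Common perpendicular direction n = (3, 3, -3) × (4, 0, -1) = (-3, -9, -12).
With w = (3, -4, -6) − (-3, -2, 5) = (6, -2, -11), w · n = 132.
Distance = |w · n| / |n| = |132| / √234 ≈ 8.6291.

8.6291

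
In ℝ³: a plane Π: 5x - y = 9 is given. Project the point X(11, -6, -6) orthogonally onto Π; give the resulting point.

Foot = X − λn with λ = (n·X − d)/|n|² = (61 − 9)/26 = 2.
Foot = (11, -6, -6) − 2·(5, -1, 0) = (1, -4, -6).

(1, -4, -6)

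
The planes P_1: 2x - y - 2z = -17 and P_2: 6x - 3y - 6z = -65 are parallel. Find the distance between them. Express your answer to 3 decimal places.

Rescale P_2 by 1/3: 2x - y - 2z = -65/3. Then distance = |-17 − (-65/3)| / √9 ≈ 1.556.

1.556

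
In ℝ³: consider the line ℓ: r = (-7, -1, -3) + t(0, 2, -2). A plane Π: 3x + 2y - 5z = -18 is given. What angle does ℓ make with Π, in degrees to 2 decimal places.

53.41

sin θ = |n·v| / (|n||v|) = |14| / (√38 · √8) = 0.80296.
θ ≈ 53.41°.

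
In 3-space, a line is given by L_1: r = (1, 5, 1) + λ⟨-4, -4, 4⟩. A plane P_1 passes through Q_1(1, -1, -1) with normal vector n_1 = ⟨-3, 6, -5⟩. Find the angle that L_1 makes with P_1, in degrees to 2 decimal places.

P_1: n_1·r = n_1·Q_1 gives -3x + 6y - 5z = -4.
sin θ = |n·v| / (|n||v|) = |-32| / (√70 · √48) = 0.55205.
θ ≈ 33.51°.

33.51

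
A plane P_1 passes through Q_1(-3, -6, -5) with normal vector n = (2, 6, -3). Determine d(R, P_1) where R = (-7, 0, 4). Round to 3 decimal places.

P_1: n·r = n·Q_1 gives 2x + 6y - 3z = -27.
n·R − d = (2)·(-7) + (6)·(0) + (-3)·(4) − (-27) = 1; |n| = √49.
Distance = |1| / √49 = 1/√49 ≈ 0.143.

0.143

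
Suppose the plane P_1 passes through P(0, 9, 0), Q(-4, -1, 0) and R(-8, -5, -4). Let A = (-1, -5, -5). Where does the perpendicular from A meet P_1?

(-6, -3, -2)

PQ = (-4, -10, 0), PR = (-8, -14, -4); a normal to P_1 is PQ × PR = (40, -16, -24).
Using P: P_1 has equation 40x - 16y - 24z = -144.
Foot = A − λn with λ = (n·A − d)/|n|² = (160 − (-144))/2432 = 1/8.
Foot = (-1, -5, -5) − (1/8)·(40, -16, -24) = (-6, -3, -2).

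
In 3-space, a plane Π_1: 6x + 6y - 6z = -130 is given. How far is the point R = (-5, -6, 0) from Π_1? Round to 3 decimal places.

6.158

n·R − d = (6)·(-5) + (6)·(-6) + (-6)·(0) − (-130) = 64; |n| = √108.
Distance = |64| / √108 = 64/√108 ≈ 6.158.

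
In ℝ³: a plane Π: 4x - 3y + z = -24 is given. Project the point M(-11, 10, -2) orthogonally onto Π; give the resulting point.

Foot = M − λn with λ = (n·M − d)/|n|² = (-76 − (-24))/26 = -2.
Foot = (-11, 10, -2) − (-2)·(4, -3, 1) = (-3, 4, 0).

(-3, 4, 0)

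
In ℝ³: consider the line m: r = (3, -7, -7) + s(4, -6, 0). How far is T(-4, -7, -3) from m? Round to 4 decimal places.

7.0656

Taking (3, -7, -7) on m with direction v = (4, -6, 0): w = T − (3, -7, -7) = (-7, 0, 4), and w × v = (24, 16, 42).
Distance = |w × v| / |v| = √2596 / √52 ≈ 7.0656.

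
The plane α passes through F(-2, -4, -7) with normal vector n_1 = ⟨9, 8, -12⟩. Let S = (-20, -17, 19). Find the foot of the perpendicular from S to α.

(-2, -1, -5)

α: n_1·r = n_1·F gives 9x + 8y - 12z = 34.
Foot = S − λn with λ = (n·S − d)/|n|² = (-544 − 34)/289 = -2.
Foot = (-20, -17, 19) − (-2)·(9, 8, -12) = (-2, -1, -5).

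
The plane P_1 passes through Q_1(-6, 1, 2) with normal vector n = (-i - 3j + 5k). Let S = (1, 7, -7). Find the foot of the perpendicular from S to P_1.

P_1: n·r = n·Q_1 gives -x - 3y + 5z = 13.
Foot = S − λn with λ = (n·S − d)/|n|² = (-57 − 13)/35 = -2.
Foot = (1, 7, -7) − (-2)·(-1, -3, 5) = (-1, 1, 3).

(-1, 1, 3)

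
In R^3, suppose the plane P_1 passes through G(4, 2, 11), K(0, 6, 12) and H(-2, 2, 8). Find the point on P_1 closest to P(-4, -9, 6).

GK = (-4, 4, 1), GH = (-6, 0, -3); a normal to P_1 is GK × GH = (-12, -18, 24).
Using G: P_1 has equation -12x - 18y + 24z = 180.
Foot = P − λn with λ = (n·P − d)/|n|² = (354 − 180)/1044 = 1/6.
Foot = (-4, -9, 6) − (1/6)·(-12, -18, 24) = (-2, -6, 2).

(-2, -6, 2)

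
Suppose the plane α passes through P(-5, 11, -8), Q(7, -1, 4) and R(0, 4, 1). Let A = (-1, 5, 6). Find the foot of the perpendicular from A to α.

(-2, 3, 5)

PQ = (12, -12, 12), PR = (5, -7, 9); a normal to α is PQ × PR = (-24, -48, -24).
Using P: α has equation -24x - 48y - 24z = -216.
Foot = A − λn with λ = (n·A − d)/|n|² = (-360 − (-216))/3456 = -1/24.
Foot = (-1, 5, 6) − (-1/24)·(-24, -48, -24) = (-2, 3, 5).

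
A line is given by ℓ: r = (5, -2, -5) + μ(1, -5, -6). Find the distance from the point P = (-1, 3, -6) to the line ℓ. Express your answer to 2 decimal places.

Taking (5, -2, -5) on ℓ with direction v = (1, -5, -6): w = P − (5, -2, -5) = (-6, 5, -1), and w × v = (-35, -37, 25).
Distance = |w × v| / |v| = √3219 / √62 ≈ 7.21.

7.21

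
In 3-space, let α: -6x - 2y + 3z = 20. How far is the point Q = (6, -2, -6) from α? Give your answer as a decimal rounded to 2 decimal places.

n·Q − d = (-6)·(6) + (-2)·(-2) + (3)·(-6) − 20 = -70; |n| = √49.
Distance = |-70| / √49 = 70/√49 ≈ 10.00.

10.00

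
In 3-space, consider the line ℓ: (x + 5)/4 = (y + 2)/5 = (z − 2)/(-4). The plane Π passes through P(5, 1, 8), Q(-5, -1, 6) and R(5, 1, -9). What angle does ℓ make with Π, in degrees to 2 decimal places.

33.06

ℓ has direction (4, 5, -4) through (-5, -2, 2).
PQ = (-10, -2, -2), PR = (0, 0, -17); a normal to Π is PQ × PR = (34, -170, 0).
Using P: Π has equation 34x - 170y = 0.
sin θ = |n·v| / (|n||v|) = |-714| / (√30056 · √57) = 0.54550.
θ ≈ 33.06°.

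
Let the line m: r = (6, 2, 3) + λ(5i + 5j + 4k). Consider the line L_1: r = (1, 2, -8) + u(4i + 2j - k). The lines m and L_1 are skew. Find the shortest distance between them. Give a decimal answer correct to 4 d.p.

Common perpendicular direction n = (5, 5, 4) × (4, 2, -1) = (-13, 21, -10).
With w = (1, 2, -8) − (6, 2, 3) = (-5, 0, -11), w · n = 175.
Distance = |w · n| / |n| = |175| / √710 ≈ 6.5676.

6.5676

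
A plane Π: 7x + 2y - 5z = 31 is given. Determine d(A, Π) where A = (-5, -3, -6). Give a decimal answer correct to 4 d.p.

4.7556

n·A − d = (7)·(-5) + (2)·(-3) + (-5)·(-6) − 31 = -42; |n| = √78.
Distance = |-42| / √78 = 42/√78 ≈ 4.7556.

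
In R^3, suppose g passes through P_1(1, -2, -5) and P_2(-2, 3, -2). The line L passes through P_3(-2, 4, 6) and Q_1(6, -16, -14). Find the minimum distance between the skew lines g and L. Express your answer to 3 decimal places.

2.160

A direction vector for g is P_2 − P_1 = (-3, 5, 3).
A direction vector for L is Q_1 − P_3 = (8, -20, -20).
Common perpendicular direction n = (-3, 5, 3) × (8, -20, -20) = (-40, -36, 20).
With w = (-2, 4, 6) − (1, -2, -5) = (-3, 6, 11), w · n = 124.
Distance = |w · n| / |n| = |124| / √3296 ≈ 2.160.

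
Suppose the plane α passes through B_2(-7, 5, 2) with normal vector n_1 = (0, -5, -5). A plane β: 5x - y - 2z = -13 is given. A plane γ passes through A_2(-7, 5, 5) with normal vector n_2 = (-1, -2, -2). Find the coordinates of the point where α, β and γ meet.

(-1, 6, 1)

α: n_1·r = n_1·B_2 gives -5y - 5z = -35.
γ: n_2·r = n_2·A_2 gives -x - 2y - 2z = -13.
Solving the 3×3 linear system -5y - 5z = -35, 5x - y - 2z = -13, -x - 2y - 2z = -13 (e.g. by elimination or Cramer's rule, determinant = -5) gives (-1, 6, 1).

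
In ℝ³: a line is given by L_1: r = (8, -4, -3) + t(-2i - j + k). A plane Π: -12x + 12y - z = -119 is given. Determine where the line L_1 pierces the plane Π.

(4, -6, -1)

Substitute r = (8, -4, -3) + t(-2, -1, 1) into the plane: -141 + 11t = -119, so t = 2.
Intersection: (8, -4, -3) + 2·(-2, -1, 1) = (4, -6, -1).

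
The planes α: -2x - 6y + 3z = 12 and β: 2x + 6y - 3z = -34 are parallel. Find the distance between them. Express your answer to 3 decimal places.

Rescale β by 1/(-1): -2x - 6y + 3z = 34. Then distance = |12 − 34| / √49 ≈ 3.143.

3.143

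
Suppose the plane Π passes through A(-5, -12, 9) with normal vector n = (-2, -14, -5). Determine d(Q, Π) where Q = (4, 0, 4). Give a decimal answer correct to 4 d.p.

Π: n·r = n·A gives -2x - 14y - 5z = 133.
n·Q − d = (-2)·(4) + (-14)·(0) + (-5)·(4) − 133 = -161; |n| = √225.
Distance = |-161| / √225 = 161/√225 ≈ 10.7333.

10.7333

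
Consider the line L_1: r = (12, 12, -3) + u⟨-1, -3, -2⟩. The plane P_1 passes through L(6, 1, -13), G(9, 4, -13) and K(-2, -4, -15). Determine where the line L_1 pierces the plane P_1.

(8, 0, -11)

LG = (3, 3, 0), LK = (-8, -5, -2); a normal to P_1 is LG × LK = (-6, 6, 9).
Using L: P_1 has equation -6x + 6y + 9z = -147.
Substitute r = (12, 12, -3) + t(-1, -3, -2) into the plane: -27 + (-30)t = -147, so t = 4.
Intersection: (12, 12, -3) + 4·(-1, -3, -2) = (8, 0, -11).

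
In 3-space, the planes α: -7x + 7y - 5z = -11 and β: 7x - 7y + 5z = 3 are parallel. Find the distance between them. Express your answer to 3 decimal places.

0.721

Rescale β by 1/(-1): -7x + 7y - 5z = -3. Then distance = |-11 − (-3)| / √123 ≈ 0.721.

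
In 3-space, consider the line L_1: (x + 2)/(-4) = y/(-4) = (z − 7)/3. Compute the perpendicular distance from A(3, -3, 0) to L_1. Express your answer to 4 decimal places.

L_1 has direction (-4, -4, 3) through (-2, 0, 7).
Taking (-2, 0, 7) on L_1 with direction v = (-4, -4, 3): w = A − (-2, 0, 7) = (5, -3, -7), and w × v = (-37, 13, -32).
Distance = |w × v| / |v| = √2562 / √41 ≈ 7.9049.

7.9049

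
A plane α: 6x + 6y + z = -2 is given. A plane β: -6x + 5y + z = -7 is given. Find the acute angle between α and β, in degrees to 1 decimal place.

85.7

cos θ = |n₁·n₂| / (|n₁||n₂|) = |-5| / (√73 · √62).
θ = arccos(0.07432) ≈ 85.7°.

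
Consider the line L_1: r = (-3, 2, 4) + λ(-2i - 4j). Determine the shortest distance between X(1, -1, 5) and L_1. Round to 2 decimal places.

Taking (-3, 2, 4) on L_1 with direction v = (-2, -4, 0): w = X − (-3, 2, 4) = (4, -3, 1), and w × v = (4, -2, -22).
Distance = |w × v| / |v| = √504 / √20 ≈ 5.02.

5.02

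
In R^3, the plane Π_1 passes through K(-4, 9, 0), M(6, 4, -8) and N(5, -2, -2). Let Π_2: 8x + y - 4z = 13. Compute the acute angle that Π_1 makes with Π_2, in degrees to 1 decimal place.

KM = (10, -5, -8), KN = (9, -11, -2); a normal to Π_1 is KM × KN = (-78, -52, -65).
Using K: Π_1 has equation -78x - 52y - 65z = -156.
cos θ = |n₁·n₂| / (|n₁||n₂|) = |-416| / (√13013 · √81).
θ = arccos(0.40519) ≈ 66.1°.

66.1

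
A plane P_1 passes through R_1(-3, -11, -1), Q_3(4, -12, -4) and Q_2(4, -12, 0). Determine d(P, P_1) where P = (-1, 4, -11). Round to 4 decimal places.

R_1Q_3 = (7, -1, -3), R_1Q_2 = (7, -1, 1); a normal to P_1 is R_1Q_3 × R_1Q_2 = (-4, -28, 0).
Using R_1: P_1 has equation -4x - 28y = 320.
n·P − d = (-4)·(-1) + (-28)·(4) + (0)·(-11) − 320 = -428; |n| = √800.
Distance = |-428| / √800 = 428/√800 ≈ 15.1321.

15.1321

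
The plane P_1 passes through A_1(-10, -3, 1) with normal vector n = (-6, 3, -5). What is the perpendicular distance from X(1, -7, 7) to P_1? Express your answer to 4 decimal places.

P_1: n·r = n·A_1 gives -6x + 3y - 5z = 46.
n·X − d = (-6)·(1) + (3)·(-7) + (-5)·(7) − 46 = -108; |n| = √70.
Distance = |-108| / √70 = 108/√70 ≈ 12.9085.

12.9085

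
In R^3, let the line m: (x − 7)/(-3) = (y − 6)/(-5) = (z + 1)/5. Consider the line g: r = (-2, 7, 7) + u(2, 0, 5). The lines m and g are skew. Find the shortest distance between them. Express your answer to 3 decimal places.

m has direction (-3, -5, 5) through (7, 6, -1).
Common perpendicular direction n = (-3, -5, 5) × (2, 0, 5) = (-25, 25, 10).
With w = (-2, 7, 7) − (7, 6, -1) = (-9, 1, 8), w · n = 330.
Distance = |w · n| / |n| = |330| / √1350 ≈ 8.981.

8.981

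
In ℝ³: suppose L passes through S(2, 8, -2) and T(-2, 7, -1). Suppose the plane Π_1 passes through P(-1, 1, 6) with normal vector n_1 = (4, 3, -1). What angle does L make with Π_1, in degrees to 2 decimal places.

67.59

A direction vector for L is T − S = (-4, -1, 1).
Π_1: n_1·r = n_1·P gives 4x + 3y - z = -7.
sin θ = |n·v| / (|n||v|) = |-20| / (√26 · √18) = 0.92450.
θ ≈ 67.59°.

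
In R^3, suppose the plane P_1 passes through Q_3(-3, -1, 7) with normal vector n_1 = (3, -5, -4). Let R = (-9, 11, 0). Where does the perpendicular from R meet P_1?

P_1: n_1·r = n_1·Q_3 gives 3x - 5y - 4z = -32.
Foot = R − λn with λ = (n·R − d)/|n|² = (-82 − (-32))/50 = -1.
Foot = (-9, 11, 0) − (-1)·(3, -5, -4) = (-6, 6, -4).

(-6, 6, -4)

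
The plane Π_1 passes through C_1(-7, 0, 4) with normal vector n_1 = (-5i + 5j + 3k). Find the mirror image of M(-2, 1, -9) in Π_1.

Π_1: n_1·r = n_1·C_1 gives -5x + 5y + 3z = 47.
λ = (n·M − d)/|n|² = (-12 − 47)/59 = -1.
Reflection = M − 2λn = (-2, 1, -9) − (-2)·(-5, 5, 3) = (-12, 11, -3).

(-12, 11, -3)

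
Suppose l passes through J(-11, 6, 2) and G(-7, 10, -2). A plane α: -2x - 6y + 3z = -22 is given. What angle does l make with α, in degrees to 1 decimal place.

A direction vector for l is G − J = (4, 4, -4).
sin θ = |n·v| / (|n||v|) = |-44| / (√49 · √48) = 0.90726.
θ ≈ 65.1°.

65.1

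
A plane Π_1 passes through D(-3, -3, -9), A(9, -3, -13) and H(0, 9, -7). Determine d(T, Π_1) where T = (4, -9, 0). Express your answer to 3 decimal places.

11.846

DA = (12, 0, -4), DH = (3, 12, 2); a normal to Π_1 is DA × DH = (48, -36, 144).
Using D: Π_1 has equation 48x - 36y + 144z = -1332.
n·T − d = (48)·(4) + (-36)·(-9) + (144)·(0) − (-1332) = 1848; |n| = √24336.
Distance = |1848| / √24336 = 1848/√24336 ≈ 11.846.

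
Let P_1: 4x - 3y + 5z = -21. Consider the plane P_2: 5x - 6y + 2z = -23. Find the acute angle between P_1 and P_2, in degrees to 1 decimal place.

cos θ = |n₁·n₂| / (|n₁||n₂|) = |48| / (√50 · √65).
θ = arccos(0.84198) ≈ 32.7°.

32.7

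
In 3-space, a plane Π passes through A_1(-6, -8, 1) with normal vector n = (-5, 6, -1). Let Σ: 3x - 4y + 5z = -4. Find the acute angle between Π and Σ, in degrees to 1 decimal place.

37.8

Π: n·r = n·A_1 gives -5x + 6y - z = -19.
cos θ = |n₁·n₂| / (|n₁||n₂|) = |-44| / (√62 · √50).
θ = arccos(0.79026) ≈ 37.8°.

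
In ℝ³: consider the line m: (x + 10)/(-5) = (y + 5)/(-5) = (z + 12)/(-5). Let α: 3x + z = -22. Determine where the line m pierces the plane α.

(-5, 0, -7)

m has direction (-5, -5, -5) through (-10, -5, -12).
Substitute r = (-10, -5, -12) + t(-5, -5, -5) into the plane: -42 + (-20)t = -22, so t = -1.
Intersection: (-10, -5, -12) + (-1)·(-5, -5, -5) = (-5, 0, -7).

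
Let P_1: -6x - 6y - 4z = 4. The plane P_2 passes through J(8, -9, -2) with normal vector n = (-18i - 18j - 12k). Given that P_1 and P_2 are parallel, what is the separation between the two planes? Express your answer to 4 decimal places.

1.0660

P_2: n·r = n·J gives -18x - 18y - 12z = 42.
Rescale P_2 by 1/3: -6x - 6y - 4z = 14. Then distance = |4 − 14| / √88 ≈ 1.0660.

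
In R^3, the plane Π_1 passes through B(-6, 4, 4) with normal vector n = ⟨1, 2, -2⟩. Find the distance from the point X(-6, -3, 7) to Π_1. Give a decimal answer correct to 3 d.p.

Π_1: n·r = n·B gives x + 2y - 2z = -6.
n·X − d = (1)·(-6) + (2)·(-3) + (-2)·(7) − (-6) = -20; |n| = √9.
Distance = |-20| / √9 = 20/√9 ≈ 6.667.

6.667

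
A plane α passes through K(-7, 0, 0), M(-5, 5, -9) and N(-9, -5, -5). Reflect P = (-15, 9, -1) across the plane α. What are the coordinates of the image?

KM = (2, 5, -9), KN = (-2, -5, -5); a normal to α is KM × KN = (-70, 28, 0).
Using K: α has equation -70x + 28y = 490.
λ = (n·P − d)/|n|² = (1302 − 490)/5684 = 1/7.
Reflection = P − 2λn = (-15, 9, -1) − (2/7)·(-70, 28, 0) = (5, 1, -1).

(5, 1, -1)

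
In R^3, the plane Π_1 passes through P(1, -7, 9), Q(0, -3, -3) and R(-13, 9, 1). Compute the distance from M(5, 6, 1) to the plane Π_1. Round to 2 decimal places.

PQ = (-1, 4, -12), PR = (-14, 16, -8); a normal to Π_1 is PQ × PR = (160, 160, 40).
Using P: Π_1 has equation 160x + 160y + 40z = -600.
n·M − d = (160)·(5) + (160)·(6) + (40)·(1) − (-600) = 2400; |n| = √52800.
Distance = |2400| / √52800 = 2400/√52800 ≈ 10.44.

10.44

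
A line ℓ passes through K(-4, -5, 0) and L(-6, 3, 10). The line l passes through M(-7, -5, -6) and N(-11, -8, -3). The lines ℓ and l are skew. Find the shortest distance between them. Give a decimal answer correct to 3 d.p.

A direction vector for ℓ is L − K = (-2, 8, 10).
A direction vector for l is N − M = (-4, -3, 3).
Common perpendicular direction n = (-2, 8, 10) × (-4, -3, 3) = (54, -34, 38).
With w = (-7, -5, -6) − (-4, -5, 0) = (-3, 0, -6), w · n = -390.
Distance = |w · n| / |n| = |-390| / √5516 ≈ 5.251.

5.251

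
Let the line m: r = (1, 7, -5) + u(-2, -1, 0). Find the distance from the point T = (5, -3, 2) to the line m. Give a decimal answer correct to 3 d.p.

Taking (1, 7, -5) on m with direction v = (-2, -1, 0): w = T − (1, 7, -5) = (4, -10, 7), and w × v = (7, -14, -24).
Distance = |w × v| / |v| = √821 / √5 ≈ 12.814.

12.814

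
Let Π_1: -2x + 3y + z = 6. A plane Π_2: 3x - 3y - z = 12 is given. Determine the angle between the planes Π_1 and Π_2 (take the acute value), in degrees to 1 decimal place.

11.2

cos θ = |n₁·n₂| / (|n₁||n₂|) = |-16| / (√14 · √19).
θ = arccos(0.98102) ≈ 11.2°.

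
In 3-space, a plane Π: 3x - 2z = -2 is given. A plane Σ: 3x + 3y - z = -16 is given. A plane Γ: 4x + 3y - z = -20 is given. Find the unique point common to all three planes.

Solving the 3×3 linear system 3x - 2z = -2, 3x + 3y - z = -16, 4x + 3y - z = -20 (e.g. by elimination or Cramer's rule, determinant = 6) gives (-4, -3, -5).

(-4, -3, -5)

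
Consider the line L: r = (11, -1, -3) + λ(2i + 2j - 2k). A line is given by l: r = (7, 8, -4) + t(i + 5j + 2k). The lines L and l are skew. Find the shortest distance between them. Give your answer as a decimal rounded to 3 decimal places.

6.859

Common perpendicular direction n = (2, 2, -2) × (1, 5, 2) = (14, -6, 8).
With w = (7, 8, -4) − (11, -1, -3) = (-4, 9, -1), w · n = -118.
Distance = |w · n| / |n| = |-118| / √296 ≈ 6.859.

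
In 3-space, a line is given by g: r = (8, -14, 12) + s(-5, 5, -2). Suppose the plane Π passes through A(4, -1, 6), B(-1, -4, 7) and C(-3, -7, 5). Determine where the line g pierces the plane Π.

AB = (-5, -3, 1), AC = (-7, -6, -1); a normal to Π is AB × AC = (9, -12, 9).
Using A: Π has equation 9x - 12y + 9z = 102.
Substitute r = (8, -14, 12) + t(-5, 5, -2) into the plane: 348 + (-123)t = 102, so t = 2.
Intersection: (8, -14, 12) + 2·(-5, 5, -2) = (-2, -4, 8).

(-2, -4, 8)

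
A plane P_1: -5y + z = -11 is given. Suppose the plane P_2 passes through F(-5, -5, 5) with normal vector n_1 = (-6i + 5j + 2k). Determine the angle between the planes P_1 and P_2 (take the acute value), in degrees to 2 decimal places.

P_2: n_1·r = n_1·F gives -6x + 5y + 2z = 15.
cos θ = |n₁·n₂| / (|n₁||n₂|) = |-23| / (√26 · √65).
θ = arccos(0.55948) ≈ 55.98°.

55.98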